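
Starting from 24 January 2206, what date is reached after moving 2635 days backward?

6 November 2198

Count 2635 days before January 24, 2206:
Day-of-year of November 6, 2198: 310.
Day-of-year of January 24, 2206: 24.
2198 has 365 days, so 365 − 310 = 55 days remain in 2198.
Full years 2199–2205: 6 common + 1 leap = 6×365 + 1×366 = 2556 days.
Total: 55 + 2556 + 24 = 2635 days.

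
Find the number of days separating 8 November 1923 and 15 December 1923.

November 1923: 30 − 8 = 22 days remain.
December 1–15, 1923: 15 days.
Total: 22 + 15 = 37 days.

37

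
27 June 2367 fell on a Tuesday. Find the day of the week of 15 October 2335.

Tuesday

Count forward from the earlier date (October 15, 2335) to the later (June 27, 2367):
Day-of-year of October 15, 2335: 288.
Day-of-year of June 27, 2367: 178.
2335 has 365 days, so 365 − 288 = 77 days remain in 2335.
Full years 2336–2366: 23 common + 8 leap = 23×365 + 8×366 = 11323 days.
Total: 77 + 11323 + 178 = 11578 days.
11578 is a multiple of 7, so 15 October 2335 falls on the same weekday: Tuesday.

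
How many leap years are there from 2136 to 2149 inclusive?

4

Years divisible by 4 in [2136, 2149]: 2136, 2140, 2144, 2148.
No century exceptions apply. Count: 4.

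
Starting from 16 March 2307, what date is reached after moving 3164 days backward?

16 July 2298

Count 3164 days before March 16, 2307:
Day-of-year of July 16, 2298: 197.
Day-of-year of March 16, 2307: 75.
2298 has 365 days, so 365 − 197 = 168 days remain in 2298.
Full years 2299–2306: 7 common + 1 leap = 7×365 + 1×366 = 2921 days.
Total: 168 + 2921 + 75 = 3164 days.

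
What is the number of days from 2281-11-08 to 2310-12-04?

From November 8, 2281 to November 8, 2310: 29 years, of which 6 contain a Feb 29 — 23×365 + 6×366 = 10591 days.
(2300 is not a leap year (divisible by 100 but not 400).)
November 2310: 30 − 8 = 22 days remain.
December 1–4, 2310: 4 days.
Residual: 26 days.
Total: 10617 days.

10617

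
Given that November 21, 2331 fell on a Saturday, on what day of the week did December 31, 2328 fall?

Monday

Count forward from the earlier date (December 31, 2328) to the later (November 21, 2331):
Day-of-year of December 31, 2328: 366.
Day-of-year of November 21, 2331: 325.
2328 has 366 days, so 366 − 366 = 0 days remain in 2328.
Full years: 2329: 365; 2330: 365. Sum = 730.
Total: 0 + 730 + 325 = 1055 days.
1055 mod 7 = 5, so 5 days before Saturday is Monday.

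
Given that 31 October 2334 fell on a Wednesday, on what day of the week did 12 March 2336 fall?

Day-of-year of October 31, 2334: 304.
Day-of-year of March 12, 2336: 72.
2334 has 365 days, so 365 − 304 = 61 days remain in 2334.
Full years: 2335: 365. Sum = 365.
Total: 61 + 365 + 72 = 498 days.
498 mod 7 = 1, so 1 day after Wednesday is Thursday.

Thursday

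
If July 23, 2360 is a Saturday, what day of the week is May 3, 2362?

July 2360: 31 − 23 = 8 days remain.
Then 21 full months totalling 638 days.
May 1–3, 2362: 3 days.
Total: 8 + 638 + 3 = 649 days.
649 mod 7 = 5, so 5 days after Saturday is Thursday.

Thursday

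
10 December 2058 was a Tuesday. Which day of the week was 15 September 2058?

Sunday

Count forward from the earlier date (September 15, 2058) to the later (December 10, 2058):
September 2058: 30 − 15 = 15 days remain.
Then October (31), November (30): 31 + 30 = 61 days.
December 1–10, 2058: 10 days.
Total: 15 + 61 + 10 = 86 days.
86 mod 7 = 2, so 2 days before Tuesday is Sunday.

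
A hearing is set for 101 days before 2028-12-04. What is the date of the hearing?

2028-08-25

Count 101 days before December 4, 2028:
August 2028: 31 − 25 = 6 days remain.
Then September (30), October (31), November (30): 30 + 31 + 30 = 91 days.
December 1–4, 2028: 4 days.
Total: 6 + 91 + 4 = 101 days.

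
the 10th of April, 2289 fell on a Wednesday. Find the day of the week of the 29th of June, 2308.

From April 10, 2289 to April 10, 2308: 19 years, of which 4 contain a Feb 29 — 15×365 + 4×366 = 6939 days.
(2300 is not a leap year (divisible by 100 but not 400).)
April 2308: 30 − 10 = 20 days remain.
Then May (31): 31 days.
June 1–29, 2308: 29 days.
Residual: 80 days.
Total: 7019 days.
7019 mod 7 = 5, so 5 days after Wednesday is Monday.

Monday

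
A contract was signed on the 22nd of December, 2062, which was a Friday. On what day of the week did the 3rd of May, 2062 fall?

Wednesday

Count forward from the earlier date (May 3, 2062) to the later (December 22, 2062):
May 2062: 31 − 3 = 28 days remain.
Then June (30), July (31), August (31), September (30), October (31), November (30): 30 + 31 + 31 + 30 + 31 + 30 = 183 days.
December 1–22, 2062: 22 days.
Total: 28 + 183 + 22 = 233 days.
233 mod 7 = 2, so 2 days before Friday is Wednesday.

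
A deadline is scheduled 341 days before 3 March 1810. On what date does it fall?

27 March 1809

Count 341 days before March 3, 1810:
March 1809: 31 − 27 = 4 days remain.
Then 11 full months totalling 334 days.
March 1–3, 1810: 3 days.
Residual: 341 days.
Total: 341 days.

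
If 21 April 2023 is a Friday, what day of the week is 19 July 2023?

April 2023: 30 − 21 = 9 days remain.
Then May (31), June (30): 31 + 30 = 61 days.
July 1–19, 2023: 19 days.
Total: 9 + 61 + 19 = 89 days.
89 mod 7 = 5, so 5 days after Friday is Wednesday.

Wednesday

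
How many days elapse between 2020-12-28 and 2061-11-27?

14944

From December 28, 2020 to December 28, 2060: 40 years, of which 10 contain a Feb 29 — 30×365 + 10×366 = 14610 days.
December 2060: 31 − 28 = 3 days remain.
Then 10 full months totalling 304 days.
November 1–27, 2061: 27 days.
Residual: 334 days.
Total: 14944 days.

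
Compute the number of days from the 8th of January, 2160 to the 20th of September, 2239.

From January 8, 2160 to January 8, 2239: 79 years, of which 19 contain a Feb 29 — 60×365 + 19×366 = 28854 days.
(2200 is not a leap year (divisible by 100 but not 400).)
January 2239: 31 − 8 = 23 days remain.
Then February 2239 (28), March (31), April (30), May (31), June (30), July (31), August (31): 28 + 31 + 30 + 31 + 30 + 31 + 31 = 212 days.
September 1–20, 2239: 20 days.
Residual: 255 days.
Total: 29109 days.

29109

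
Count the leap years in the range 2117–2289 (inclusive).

42

Years divisible by 4: 2120, 2124, …, 2288 — 43 in all.
Of these, 2200 is divisible by 100 but not 400, so not leap.
Leap years: 43 − 1 = 42.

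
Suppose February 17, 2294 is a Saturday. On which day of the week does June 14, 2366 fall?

Tuesday

From February 17, 2294 to February 17, 2366: 72 years, of which 17 contain a Feb 29 — 55×365 + 17×366 = 26297 days.
(2300 is not a leap year (divisible by 100 but not 400).)
February 2366: 28 − 17 = 11 days remain (2366 is not a leap year, so February has 28 days).
Then March (31), April (30), May (31): 31 + 30 + 31 = 92 days.
June 1–14, 2366: 14 days.
Residual: 117 days.
Total: 26414 days.
26414 mod 7 = 3, so 3 days after Saturday is Tuesday.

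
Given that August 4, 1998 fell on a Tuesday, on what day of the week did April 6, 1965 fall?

Count forward from the earlier date (April 6, 1965) to the later (August 4, 1998):
From April 6, 1965 to April 6, 1998: 33 years, of which 8 contain a Feb 29 — 25×365 + 8×366 = 12053 days.
April 1998: 30 − 6 = 24 days remain.
Then May (31), June (30), July (31): 31 + 30 + 31 = 92 days.
August 1–4, 1998: 4 days.
Residual: 120 days.
Total: 12173 days.
12173 is a multiple of 7, so April 6, 1965 falls on the same weekday: Tuesday.

Tuesday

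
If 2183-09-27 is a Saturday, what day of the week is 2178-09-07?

Monday

Count forward from the earlier date (September 7, 2178) to the later (September 27, 2183):
September 7, 2178 → September 7, 2179: 365 days.
September 7, 2179 → September 7, 2180: 366 days (2180 is a leap year).
September 7, 2180 → September 7, 2181: 365 days.
September 7, 2181 → September 7, 2182: 365 days.
September 7, 2182 → September 7, 2183: 365 days.
Within September 2183: 27 − 7 = 20 days.
Total: 1846 days.
1846 mod 7 = 5, so 5 days before Saturday is Monday.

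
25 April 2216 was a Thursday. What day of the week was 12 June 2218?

April 25, 2216 → April 25, 2217: 365 days.
April 25, 2217 → April 25, 2218: 365 days.
April 2218: 30 − 25 = 5 days remain.
Then May (31): 31 days.
June 1–12, 2218: 12 days.
Residual: 48 days.
Total: 778 days.
778 mod 7 = 1, so 1 day after Thursday is Friday.

Friday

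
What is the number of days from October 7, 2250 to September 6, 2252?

Day-of-year of October 7, 2250: 280.
Day-of-year of September 6, 2252: 250.
2250 has 365 days, so 365 − 280 = 85 days remain in 2250.
Full years: 2251: 365. Sum = 365.
Total: 85 + 365 + 250 = 700 days.

700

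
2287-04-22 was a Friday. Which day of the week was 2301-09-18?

From April 22, 2287 to April 22, 2301: 14 years, of which 3 contain a Feb 29 — 11×365 + 3×366 = 5113 days.
(2300 is not a leap year (divisible by 100 but not 400).)
April 2301: 30 − 22 = 8 days remain.
Then May (31), June (30), July (31), August (31): 31 + 30 + 31 + 31 = 123 days.
September 1–18, 2301: 18 days.
Residual: 149 days.
Total: 5262 days.
5262 mod 7 = 5, so 5 days after Friday is Wednesday.

Wednesday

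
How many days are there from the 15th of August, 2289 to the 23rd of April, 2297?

Day-of-year of August 15, 2289: 227.
Day-of-year of April 23, 2297: 113.
2289 has 365 days, so 365 − 227 = 138 days remain in 2289.
Full years 2290–2296: 5 common + 2 leap = 5×365 + 2×366 = 2557 days.
Total: 138 + 2557 + 113 = 2808 days.

2808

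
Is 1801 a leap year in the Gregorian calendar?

No

1801 is not a leap year.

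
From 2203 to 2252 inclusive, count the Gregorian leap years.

Years divisible by 4: 2204, 2208, …, 2252 — 13 in all.
No century exceptions apply. Count: 13.

13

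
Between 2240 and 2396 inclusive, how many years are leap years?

Years divisible by 4: 2240, 2244, …, 2396 — 40 in all.
Of these, 2300 is divisible by 100 but not 400, so not leap.
Leap years: 40 − 1 = 39.

39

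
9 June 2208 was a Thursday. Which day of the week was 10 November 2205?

Count forward from the earlier date (November 10, 2205) to the later (June 9, 2208):
Day-of-year of November 10, 2205: 314.
Day-of-year of June 9, 2208: 161.
2205 has 365 days, so 365 − 314 = 51 days remain in 2205.
Full years: 2206: 365; 2207: 365. Sum = 730.
Total: 51 + 730 + 161 = 942 days.
942 mod 7 = 4, so 4 days before Thursday is Sunday.

Sunday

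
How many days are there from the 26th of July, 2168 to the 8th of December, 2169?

July 2168: 31 − 26 = 5 days remain.
Then 16 full months totalling 487 days.
December 1–8, 2169: 8 days.
Total: 5 + 487 + 8 = 500 days.

500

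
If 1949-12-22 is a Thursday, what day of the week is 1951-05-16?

Wednesday

December 22, 1949 → December 22, 1950: 365 days.
December 1950: 31 − 22 = 9 days remain.
Then January (31), February 1951 (28), March (31), April (30): 31 + 28 + 31 + 30 = 120 days.
May 1–16, 1951: 16 days.
Residual: 145 days.
Total: 510 days.
510 mod 7 = 6, so 6 days after Thursday is Wednesday.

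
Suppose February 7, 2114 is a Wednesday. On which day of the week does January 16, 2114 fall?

Tuesday

Count forward from the earlier date (January 16, 2114) to the later (February 7, 2114):
January 2114: 31 − 16 = 15 days remain.
February 1–7, 2114: 7 days (2114 is not a leap year).
Total: 15 + 7 = 22 days.
22 mod 7 = 1, so 1 day before Wednesday is Tuesday.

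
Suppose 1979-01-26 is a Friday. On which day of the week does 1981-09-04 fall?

Friday

January 26, 1979 → January 26, 1980: 365 days.
January 26, 1980 → January 26, 1981: 366 days (1980 is a leap year).
January 1981: 31 − 26 = 5 days remain.
Then February 1981 (28), March (31), April (30), May (31), June (30), July (31), August (31): 28 + 31 + 30 + 31 + 30 + 31 + 31 = 212 days.
September 1–4, 1981: 4 days.
Residual: 221 days.
Total: 952 days.
952 is a multiple of 7, so 1981-09-04 falls on the same weekday: Friday.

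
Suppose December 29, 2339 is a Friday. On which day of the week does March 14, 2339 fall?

Tuesday

Count forward from the earlier date (March 14, 2339) to the later (December 29, 2339):
March 2339: 31 − 14 = 17 days remain.
Then April (30), May (31), June (30), July (31), August (31), September (30), October (31), November (30): 30 + 31 + 30 + 31 + 31 + 30 + 31 + 30 = 244 days.
December 1–29, 2339: 29 days.
Total: 17 + 244 + 29 = 290 days.
290 mod 7 = 3, so 3 days before Friday is Tuesday.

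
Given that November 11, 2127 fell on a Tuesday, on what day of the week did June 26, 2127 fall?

Count forward from the earlier date (June 26, 2127) to the later (November 11, 2127):
June 2127: 30 − 26 = 4 days remain.
Then July (31), August (31), September (30), October (31): 31 + 31 + 30 + 31 = 123 days.
November 1–11, 2127: 11 days.
Total: 4 + 123 + 11 = 138 days.
138 mod 7 = 5, so 5 days before Tuesday is Thursday.

Thursday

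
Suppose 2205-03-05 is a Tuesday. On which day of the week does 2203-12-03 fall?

Count forward from the earlier date (December 3, 2203) to the later (March 5, 2205):
December 3, 2203 → December 3, 2204: 366 days (2204 is a leap year).
December 2204: 31 − 3 = 28 days remain.
Then January (31), February 2205 (28): 31 + 28 = 59 days.
March 1–5, 2205: 5 days.
Residual: 92 days.
Total: 458 days.
458 mod 7 = 3, so 3 days before Tuesday is Saturday.

Saturday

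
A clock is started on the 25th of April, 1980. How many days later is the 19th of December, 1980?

238

April 1980: 30 − 25 = 5 days remain.
Then May (31), June (30), July (31), August (31), September (30), October (31), November (30): 31 + 30 + 31 + 31 + 30 + 31 + 30 = 214 days.
December 1–19, 1980: 19 days.
Total: 5 + 214 + 19 = 238 days.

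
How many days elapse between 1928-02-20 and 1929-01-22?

337

February 1928: 29 − 20 = 9 days remain (1928 is a leap year, so February has 29 days).
Then 10 full months totalling 306 days.
January 1–22, 1929: 22 days.
Residual: 337 days.
Total: 337 days.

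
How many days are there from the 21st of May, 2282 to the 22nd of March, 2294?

4323

From May 21, 2282 to May 21, 2293: 11 years, of which 3 contain a Feb 29 — 8×365 + 3×366 = 4018 days.
May 2293: 31 − 21 = 10 days remain.
Then 9 full months totalling 273 days.
March 1–22, 2294: 22 days.
Residual: 305 days.
Total: 4323 days.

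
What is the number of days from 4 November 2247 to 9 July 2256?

From November 4, 2247 to November 4, 2255: 8 years, of which 2 contain a Feb 29 — 6×365 + 2×366 = 2922 days.
November 2255: 30 − 4 = 26 days remain.
Then December (31), January (31), February 2256 (29), March (31), April (30), May (31), June (30): 31 + 31 + 29 + 31 + 30 + 31 + 30 = 213 days.
July 1–9, 2256: 9 days.
Residual: 248 days.
Total: 3170 days.

3170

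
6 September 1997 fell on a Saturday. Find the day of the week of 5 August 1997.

Tuesday

Count forward from the earlier date (August 5, 1997) to the later (September 6, 1997):
August 1997: 31 − 5 = 26 days remain.
September 1–6, 1997: 6 days.
Total: 26 + 6 = 32 days.
32 mod 7 = 4, so 4 days before Saturday is Tuesday.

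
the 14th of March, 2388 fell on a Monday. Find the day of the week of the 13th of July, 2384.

Count forward from the earlier date (July 13, 2384) to the later (March 14, 2388):
Day-of-year of July 13, 2384: 195.
Day-of-year of March 14, 2388: 74.
2384 has 366 days, so 366 − 195 = 171 days remain in 2384.
Full years: 2385: 365; 2386: 365; 2387: 365. Sum = 1095.
Total: 171 + 1095 + 74 = 1340 days.
1340 mod 7 = 3, so 3 days before Monday is Friday.

Friday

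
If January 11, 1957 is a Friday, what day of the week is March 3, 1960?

January 11, 1957 → January 11, 1958: 365 days.
January 11, 1958 → January 11, 1959: 365 days.
January 11, 1959 → January 11, 1960: 365 days.
January 1960: 31 − 11 = 20 days remain.
Then February 1960 (29): 29 days.
March 1–3, 1960: 3 days.
Residual: 52 days.
Total: 1147 days.
1147 mod 7 = 6, so 6 days after Friday is Thursday.

Thursday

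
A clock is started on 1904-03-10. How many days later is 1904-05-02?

March 1904: 31 − 10 = 21 days remain.
Then April (30): 30 days.
May 1–2, 1904: 2 days.
Total: 21 + 30 + 2 = 53 days.

53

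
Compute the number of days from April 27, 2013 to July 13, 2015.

807

April 27, 2013 → April 27, 2014: 365 days.
April 27, 2014 → April 27, 2015: 365 days.
April 2015: 30 − 27 = 3 days remain.
Then May (31), June (30): 31 + 30 = 61 days.
July 1–13, 2015: 13 days.
Residual: 77 days.
Total: 807 days.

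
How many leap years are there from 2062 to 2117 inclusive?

Years divisible by 4: 2064, 2068, …, 2116 — 14 in all.
Of these, 2100 is divisible by 100 but not 400, so not leap.
Leap years: 14 − 1 = 13.

13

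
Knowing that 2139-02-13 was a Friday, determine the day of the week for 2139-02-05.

Thursday

Count forward from the earlier date (February 5, 2139) to the later (February 13, 2139):
Within February 2139: 13 − 5 = 8 days.
8 mod 7 = 1, so 1 day before Friday is Thursday.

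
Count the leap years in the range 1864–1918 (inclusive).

Years divisible by 4: 1864, 1868, …, 1916 — 14 in all.
Of these, 1900 is divisible by 100 but not 400, so not leap.
Leap years: 14 − 1 = 13.

13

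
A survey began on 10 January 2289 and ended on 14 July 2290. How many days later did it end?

January 10, 2289 → January 10, 2290: 365 days.
January 2290: 31 − 10 = 21 days remain.
Then February 2290 (28), March (31), April (30), May (31), June (30): 28 + 31 + 30 + 31 + 30 = 150 days.
July 1–14, 2290: 14 days.
Residual: 185 days.
Total: 550 days.

550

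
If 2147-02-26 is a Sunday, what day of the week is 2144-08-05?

Count forward from the earlier date (August 5, 2144) to the later (February 26, 2147):
August 5, 2144 → August 5, 2145: 365 days.
August 5, 2145 → August 5, 2146: 365 days.
August 2146: 31 − 5 = 26 days remain.
Then September (30), October (31), November (30), December (31), January (31): 30 + 31 + 30 + 31 + 31 = 153 days.
February 1–26, 2147: 26 days (2147 is not a leap year).
Residual: 205 days.
Total: 935 days.
935 mod 7 = 4, so 4 days before Sunday is Wednesday.

Wednesday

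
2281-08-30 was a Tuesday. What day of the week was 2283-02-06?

Tuesday

August 30, 2281 → August 30, 2282: 365 days.
August 2282: 31 − 30 = 1 day remains.
Then September (30), October (31), November (30), December (31), January (31): 30 + 31 + 30 + 31 + 31 = 153 days.
February 1–6, 2283: 6 days (2283 is not a leap year).
Residual: 160 days.
Total: 525 days.
525 is a multiple of 7, so 2283-02-06 falls on the same weekday: Tuesday.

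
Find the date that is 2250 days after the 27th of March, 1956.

the 25th of May, 1962

Count 2250 days after March 27, 1956:
Day-of-year of March 27, 1956: 87.
Day-of-year of May 25, 1962: 145.
1956 has 366 days, so 366 − 87 = 279 days remain in 1956.
Full years: 1957: 365; 1958: 365; 1959: 365; 1960: 366; 1961: 365. Sum = 1826.
Total: 279 + 1826 + 145 = 2250 days.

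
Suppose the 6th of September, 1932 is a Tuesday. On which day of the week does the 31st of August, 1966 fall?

From September 6, 1932 to September 6, 1965: 33 years, of which 8 contain a Feb 29 — 25×365 + 8×366 = 12053 days.
September 1965: 30 − 6 = 24 days remain.
Then 10 full months totalling 304 days.
August 1–31, 1966: 31 days.
Residual: 359 days.
Total: 12412 days.
12412 mod 7 = 1, so 1 day after Tuesday is Wednesday.

Wednesday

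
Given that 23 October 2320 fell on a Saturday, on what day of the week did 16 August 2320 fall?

Monday

Count forward from the earlier date (August 16, 2320) to the later (October 23, 2320):
August 2320: 31 − 16 = 15 days remain.
Then September (30): 30 days.
October 1–23, 2320: 23 days.
Total: 15 + 30 + 23 = 68 days.
68 mod 7 = 5, so 5 days before Saturday is Monday.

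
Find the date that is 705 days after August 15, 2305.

July 21, 2307

Count 705 days after August 15, 2305:
Day-of-year of August 15, 2305: 227.
Day-of-year of July 21, 2307: 202.
2305 has 365 days, so 365 − 227 = 138 days remain in 2305.
Full years: 2306: 365. Sum = 365.
Total: 138 + 365 + 202 = 705 days.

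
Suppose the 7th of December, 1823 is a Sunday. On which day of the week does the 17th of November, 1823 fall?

Monday

Count forward from the earlier date (November 17, 1823) to the later (December 7, 1823):
November 1823: 30 − 17 = 13 days remain.
December 1–7, 1823: 7 days.
Total: 13 + 7 = 20 days.
20 mod 7 = 6, so 6 days before Sunday is Monday.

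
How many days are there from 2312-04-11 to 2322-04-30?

3671

Day-of-year of April 11, 2312: 102.
Day-of-year of April 30, 2322: 120.
2312 has 366 days, so 366 − 102 = 264 days remain in 2312.
Full years 2313–2321: 7 common + 2 leap = 7×365 + 2×366 = 3287 days.
Total: 264 + 3287 + 120 = 3671 days.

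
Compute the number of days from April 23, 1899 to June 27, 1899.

April 1899: 30 − 23 = 7 days remain.
Then May (31): 31 days.
June 1–27, 1899: 27 days.
Total: 7 + 31 + 27 = 65 days.

65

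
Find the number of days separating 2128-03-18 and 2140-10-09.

From March 18, 2128 to March 18, 2140: 12 years, of which 3 contain a Feb 29 — 9×365 + 3×366 = 4383 days.
March 2140: 31 − 18 = 13 days remain.
Then April (30), May (31), June (30), July (31), August (31), September (30): 30 + 31 + 30 + 31 + 31 + 30 = 183 days.
October 1–9, 2140: 9 days.
Residual: 205 days.
Total: 4588 days.

4588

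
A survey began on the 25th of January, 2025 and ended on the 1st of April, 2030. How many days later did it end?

1892

Day-of-year of January 25, 2025: 25.
Day-of-year of April 1, 2030: 91.
2025 has 365 days, so 365 − 25 = 340 days remain in 2025.
Full years: 2026: 365; 2027: 365; 2028: 366; 2029: 365. Sum = 1461.
Total: 340 + 1461 + 91 = 1892 days.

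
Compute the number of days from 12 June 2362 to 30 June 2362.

18

Within June 2362: 30 − 12 = 18 days.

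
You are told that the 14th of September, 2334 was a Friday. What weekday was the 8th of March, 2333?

Wednesday

Count forward from the earlier date (March 8, 2333) to the later (September 14, 2334):
Day-of-year of March 8, 2333: 67.
Day-of-year of September 14, 2334: 257.
2333 has 365 days, so 365 − 67 = 298 days remain in 2333.
Total: 298 + 257 = 555 days.
555 mod 7 = 2, so 2 days before Friday is Wednesday.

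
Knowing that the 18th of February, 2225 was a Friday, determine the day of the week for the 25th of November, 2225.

February 2225: 28 − 18 = 10 days remain (2225 is not a leap year, so February has 28 days).
Then March (31), April (30), May (31), June (30), July (31), August (31), September (30), October (31): 31 + 30 + 31 + 30 + 31 + 31 + 30 + 31 = 245 days.
November 1–25, 2225: 25 days.
Total: 10 + 245 + 25 = 280 days.
280 is a multiple of 7, so the 25th of November, 2225 falls on the same weekday: Friday.

Friday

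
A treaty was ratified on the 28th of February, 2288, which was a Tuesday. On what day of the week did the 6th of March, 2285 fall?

Count forward from the earlier date (March 6, 2285) to the later (February 28, 2288):
Day-of-year of March 6, 2285: 65.
Day-of-year of February 28, 2288: 59.
2285 has 365 days, so 365 − 65 = 300 days remain in 2285.
Full years: 2286: 365; 2287: 365. Sum = 730.
Total: 300 + 730 + 59 = 1089 days.
1089 mod 7 = 4, so 4 days before Tuesday is Friday.

Friday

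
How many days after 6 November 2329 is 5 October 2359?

Day-of-year of November 6, 2329: 310.
Day-of-year of October 5, 2359: 278.
2329 has 365 days, so 365 − 310 = 55 days remain in 2329.
Full years 2330–2358: 22 common + 7 leap = 22×365 + 7×366 = 10592 days.
Total: 55 + 10592 + 278 = 10925 days.

10925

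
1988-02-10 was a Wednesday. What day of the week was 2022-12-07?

From February 10, 1988 to February 10, 2022: 34 years, of which 9 contain a Feb 29 — 25×365 + 9×366 = 12419 days.
(2000 is a leap year (divisible by 400).)
February 2022: 28 − 10 = 18 days remain (2022 is not a leap year, so February has 28 days).
Then 9 full months totalling 275 days.
December 1–7, 2022: 7 days.
Residual: 300 days.
Total: 12719 days.
12719 is a multiple of 7, so 2022-12-07 falls on the same weekday: Wednesday.

Wednesday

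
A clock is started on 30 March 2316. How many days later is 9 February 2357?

From March 30, 2316 to March 30, 2356: 40 years, of which 10 contain a Feb 29 — 30×365 + 10×366 = 14610 days.
March 2356: 31 − 30 = 1 day remains.
Then 10 full months totalling 306 days.
February 1–9, 2357: 9 days (2357 is not a leap year).
Residual: 316 days.
Total: 14926 days.

14926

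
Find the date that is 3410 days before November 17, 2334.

July 17, 2325

Count 3410 days before November 17, 2334:
Day-of-year of July 17, 2325: 198.
Day-of-year of November 17, 2334: 321.
2325 has 365 days, so 365 − 198 = 167 days remain in 2325.
Full years 2326–2333: 6 common + 2 leap = 6×365 + 2×366 = 2922 days.
Total: 167 + 2922 + 321 = 3410 days.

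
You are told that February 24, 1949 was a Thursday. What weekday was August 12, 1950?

February 1949: 28 − 24 = 4 days remain (1949 is not a leap year, so February has 28 days).
Then 17 full months totalling 518 days.
August 1–12, 1950: 12 days.
Total: 4 + 518 + 12 = 534 days.
534 mod 7 = 2, so 2 days after Thursday is Saturday.

Saturday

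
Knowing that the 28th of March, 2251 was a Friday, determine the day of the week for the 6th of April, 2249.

Friday

Count forward from the earlier date (April 6, 2249) to the later (March 28, 2251):
April 2249: 30 − 6 = 24 days remain.
Then 22 full months totalling 669 days.
March 1–28, 2251: 28 days.
Total: 24 + 669 + 28 = 721 days.
721 is a multiple of 7, so the 6th of April, 2249 falls on the same weekday: Friday.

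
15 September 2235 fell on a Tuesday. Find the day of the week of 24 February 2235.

Tuesday

Count forward from the earlier date (February 24, 2235) to the later (September 15, 2235):
February 2235: 28 − 24 = 4 days remain (2235 is not a leap year, so February has 28 days).
Then March (31), April (30), May (31), June (30), July (31), August (31): 31 + 30 + 31 + 30 + 31 + 31 = 184 days.
September 1–15, 2235: 15 days.
Total: 4 + 184 + 15 = 203 days.
203 is a multiple of 7, so 24 February 2235 falls on the same weekday: Tuesday.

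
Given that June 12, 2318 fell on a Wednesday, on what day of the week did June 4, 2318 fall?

Tuesday

Count forward from the earlier date (June 4, 2318) to the later (June 12, 2318):
Within June 2318: 12 − 4 = 8 days.
8 mod 7 = 1, so 1 day before Wednesday is Tuesday.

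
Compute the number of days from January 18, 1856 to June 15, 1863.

2705

Day-of-year of January 18, 1856: 18.
Day-of-year of June 15, 1863: 166.
1856 has 366 days, so 366 − 18 = 348 days remain in 1856.
Full years: 1857: 365; 1858: 365; 1859: 365; 1860: 366; 1861: 365; 1862: 365. Sum = 2191.
Total: 348 + 2191 + 166 = 2705 days.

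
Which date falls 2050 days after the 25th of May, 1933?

the 4th of January, 1939

Count 2050 days after May 25, 1933:
May 25, 1933 → May 25, 1934: 365 days.
May 25, 1934 → May 25, 1935: 365 days.
May 25, 1935 → May 25, 1936: 366 days (1936 is a leap year).
May 25, 1936 → May 25, 1937: 365 days.
May 25, 1937 → May 25, 1938: 365 days.
May 1938: 31 − 25 = 6 days remain.
Then June (30), July (31), August (31), September (30), October (31), November (30), December (31): 30 + 31 + 31 + 30 + 31 + 30 + 31 = 214 days.
January 1–4, 1939: 4 days.
Residual: 224 days.
Total: 2050 days.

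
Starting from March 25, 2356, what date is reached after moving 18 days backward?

March 7, 2356

Count 18 days before March 25, 2356:
Within March 2356: 25 − 7 = 18 days.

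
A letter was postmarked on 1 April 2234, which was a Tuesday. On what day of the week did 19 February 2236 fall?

April 1, 2234 → April 1, 2235: 365 days.
April 2235: 30 − 1 = 29 days remain.
Then 9 full months totalling 276 days.
February 1–19, 2236: 19 days (2236 is a leap year).
Residual: 324 days.
Total: 689 days.
689 mod 7 = 3, so 3 days after Tuesday is Friday.

Friday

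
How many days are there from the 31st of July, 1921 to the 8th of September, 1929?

2961

Day-of-year of July 31, 1921: 212.
Day-of-year of September 8, 1929: 251.
1921 has 365 days, so 365 − 212 = 153 days remain in 1921.
Full years 1922–1928: 5 common + 2 leap = 5×365 + 2×366 = 2557 days.
Total: 153 + 2557 + 251 = 2961 days.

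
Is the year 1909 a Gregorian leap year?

1909 is not a leap year.

No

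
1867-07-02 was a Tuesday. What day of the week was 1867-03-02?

Count forward from the earlier date (March 2, 1867) to the later (July 2, 1867):
March 1867: 31 − 2 = 29 days remain.
Then April (30), May (31), June (30): 30 + 31 + 30 = 91 days.
July 1–2, 1867: 2 days.
Total: 29 + 91 + 2 = 122 days.
122 mod 7 = 3, so 3 days before Tuesday is Saturday.

Saturday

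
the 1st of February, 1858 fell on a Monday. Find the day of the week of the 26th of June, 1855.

Tuesday

Count forward from the earlier date (June 26, 1855) to the later (February 1, 1858):
June 26, 1855 → June 26, 1856: 366 days (1856 is a leap year).
June 26, 1856 → June 26, 1857: 365 days.
June 1857: 30 − 26 = 4 days remain.
Then July (31), August (31), September (30), October (31), November (30), December (31), January (31): 31 + 31 + 30 + 31 + 30 + 31 + 31 = 215 days.
February 1, 1858: 1 day (1858 is not a leap year).
Residual: 220 days.
Total: 951 days.
951 mod 7 = 6, so 6 days before Monday is Tuesday.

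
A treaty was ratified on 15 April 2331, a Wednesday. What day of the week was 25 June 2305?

Sunday

Count forward from the earlier date (June 25, 2305) to the later (April 15, 2331):
Day-of-year of June 25, 2305: 176.
Day-of-year of April 15, 2331: 105.
2305 has 365 days, so 365 − 176 = 189 days remain in 2305.
Full years 2306–2330: 19 common + 6 leap = 19×365 + 6×366 = 9131 days.
Total: 189 + 9131 + 105 = 9425 days.
9425 mod 7 = 3, so 3 days before Wednesday is Sunday.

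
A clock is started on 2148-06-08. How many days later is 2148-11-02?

147

June 2148: 30 − 8 = 22 days remain.
Then July (31), August (31), September (30), October (31): 31 + 31 + 30 + 31 = 123 days.
November 1–2, 2148: 2 days.
Total: 22 + 123 + 2 = 147 days.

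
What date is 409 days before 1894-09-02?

1893-07-20

Count 409 days before September 2, 1894:
July 1893: 31 − 20 = 11 days remain.
Then 13 full months totalling 396 days.
September 1–2, 1894: 2 days.
Total: 11 + 396 + 2 = 409 days.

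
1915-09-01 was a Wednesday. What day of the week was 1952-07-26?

Saturday

From September 1, 1915 to September 1, 1951: 36 years, of which 9 contain a Feb 29 — 27×365 + 9×366 = 13149 days.
September 1951: 30 − 1 = 29 days remain.
Then 9 full months totalling 274 days.
July 1–26, 1952: 26 days.
Residual: 329 days.
Total: 13478 days.
13478 mod 7 = 3, so 3 days after Wednesday is Saturday.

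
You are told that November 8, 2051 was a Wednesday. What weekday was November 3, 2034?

Count forward from the earlier date (November 3, 2034) to the later (November 8, 2051):
Day-of-year of November 3, 2034: 307.
Day-of-year of November 8, 2051: 312.
2034 has 365 days, so 365 − 307 = 58 days remain in 2034.
Full years 2035–2050: 12 common + 4 leap = 12×365 + 4×366 = 5844 days.
Total: 58 + 5844 + 312 = 6214 days.
6214 mod 7 = 5, so 5 days before Wednesday is Friday.

Friday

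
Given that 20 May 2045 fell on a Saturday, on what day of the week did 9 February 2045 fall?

Count forward from the earlier date (February 9, 2045) to the later (May 20, 2045):
February 2045: 28 − 9 = 19 days remain (2045 is not a leap year, so February has 28 days).
Then March (31), April (30): 31 + 30 = 61 days.
May 1–20, 2045: 20 days.
Total: 19 + 61 + 20 = 100 days.
100 mod 7 = 2, so 2 days before Saturday is Thursday.

Thursday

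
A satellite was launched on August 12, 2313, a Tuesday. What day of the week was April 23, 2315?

Day-of-year of August 12, 2313: 224.
Day-of-year of April 23, 2315: 113.
2313 has 365 days, so 365 − 224 = 141 days remain in 2313.
Full years: 2314: 365. Sum = 365.
Total: 141 + 365 + 113 = 619 days.
619 mod 7 = 3, so 3 days after Tuesday is Friday.

Friday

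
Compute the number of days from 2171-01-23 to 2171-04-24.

January 2171: 31 − 23 = 8 days remain.
Then February 2171 (28), March (31): 28 + 31 = 59 days.
April 1–24, 2171: 24 days.
Total: 8 + 59 + 24 = 91 days.

91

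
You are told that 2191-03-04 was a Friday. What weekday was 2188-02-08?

Count forward from the earlier date (February 8, 2188) to the later (March 4, 2191):
Day-of-year of February 8, 2188: 39.
Day-of-year of March 4, 2191: 63.
2188 has 366 days, so 366 − 39 = 327 days remain in 2188.
Full years: 2189: 365; 2190: 365. Sum = 730.
Total: 327 + 730 + 63 = 1120 days.
1120 is a multiple of 7, so 2188-02-08 falls on the same weekday: Friday.

Friday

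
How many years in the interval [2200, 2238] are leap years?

9

Years divisible by 4 in [2200, 2238]: 2200, 2204, 2208, 2212, 2216, 2220, 2224, 2228, 2232, 2236.
Of these, 2200 is divisible by 100 but not 400, so not leap.
Leap years: 10 − 1 = 9.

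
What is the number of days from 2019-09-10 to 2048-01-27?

Day-of-year of September 10, 2019: 253.
Day-of-year of January 27, 2048: 27.
2019 has 365 days, so 365 − 253 = 112 days remain in 2019.
Full years 2020–2047: 21 common + 7 leap = 21×365 + 7×366 = 10227 days.
Total: 112 + 10227 + 27 = 10366 days.

10366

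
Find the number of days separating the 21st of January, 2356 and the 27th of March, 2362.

2257

January 21, 2356 → January 21, 2357: 366 days (2356 is a leap year).
January 21, 2357 → January 21, 2358: 365 days.
January 21, 2358 → January 21, 2359: 365 days.
January 21, 2359 → January 21, 2360: 365 days.
January 21, 2360 → January 21, 2361: 366 days (2360 is a leap year).
January 21, 2361 → January 21, 2362: 365 days.
January 2362: 31 − 21 = 10 days remain.
Then February 2362 (28): 28 days.
March 1–27, 2362: 27 days.
Residual: 65 days.
Total: 2257 days.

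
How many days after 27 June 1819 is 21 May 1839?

From June 27, 1819 to June 27, 1838: 19 years, of which 5 contain a Feb 29 — 14×365 + 5×366 = 6940 days.
June 1838: 30 − 27 = 3 days remain.
Then 10 full months totalling 304 days.
May 1–21, 1839: 21 days.
Residual: 328 days.
Total: 7268 days.

7268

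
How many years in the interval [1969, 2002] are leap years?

Years divisible by 4 in [1969, 2002]: 1972, 1976, 1980, 1984, 1988, 1992, 1996, 2000.
2000 is divisible by 400, so still leap.
No century exceptions apply. Count: 8.

8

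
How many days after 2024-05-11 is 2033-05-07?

3283

From May 11, 2024 to May 11, 2032: 8 years, of which 2 contain a Feb 29 — 6×365 + 2×366 = 2922 days.
May 2032: 31 − 11 = 20 days remain.
Then 11 full months totalling 334 days.
May 1–7, 2033: 7 days.
Residual: 361 days.
Total: 3283 days.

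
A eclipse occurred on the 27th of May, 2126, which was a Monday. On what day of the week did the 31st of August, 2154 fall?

Day-of-year of May 27, 2126: 147.
Day-of-year of August 31, 2154: 243.
2126 has 365 days, so 365 − 147 = 218 days remain in 2126.
Full years 2127–2153: 20 common + 7 leap = 20×365 + 7×366 = 9862 days.
Total: 218 + 9862 + 243 = 10323 days.
10323 mod 7 = 5, so 5 days after Monday is Saturday.

Saturday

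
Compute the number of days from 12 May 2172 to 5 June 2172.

24

May 2172: 31 − 12 = 19 days remain.
June 1–5, 2172: 5 days.
Total: 19 + 5 = 24 days.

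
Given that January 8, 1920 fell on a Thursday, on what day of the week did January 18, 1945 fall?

Thursday

Day-of-year of January 8, 1920: 8.
Day-of-year of January 18, 1945: 18.
1920 has 366 days, so 366 − 8 = 358 days remain in 1920.
Full years 1921–1944: 18 common + 6 leap = 18×365 + 6×366 = 8766 days.
Total: 358 + 8766 + 18 = 9142 days.
9142 is a multiple of 7, so January 18, 1945 falls on the same weekday: Thursday.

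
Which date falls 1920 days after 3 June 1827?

4 September 1832

Count 1920 days after June 3, 1827:
Day-of-year of June 3, 1827: 154.
Day-of-year of September 4, 1832: 248.
1827 has 365 days, so 365 − 154 = 211 days remain in 1827.
Full years: 1828: 366; 1829: 365; 1830: 365; 1831: 365. Sum = 1461.
Total: 211 + 1461 + 248 = 1920 days.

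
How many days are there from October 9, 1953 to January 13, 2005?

18724

From October 9, 1953 to October 9, 2004: 51 years, of which 13 contain a Feb 29 — 38×365 + 13×366 = 18628 days.
(2000 is a leap year (divisible by 400).)
October 2004: 31 − 9 = 22 days remain.
Then November (30), December (31): 30 + 31 = 61 days.
January 1–13, 2005: 13 days.
Residual: 96 days.
Total: 18724 days.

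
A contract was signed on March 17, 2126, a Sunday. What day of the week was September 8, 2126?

March 2126: 31 − 17 = 14 days remain.
Then April (30), May (31), June (30), July (31), August (31): 30 + 31 + 30 + 31 + 31 = 153 days.
September 1–8, 2126: 8 days.
Total: 14 + 153 + 8 = 175 days.
175 is a multiple of 7, so September 8, 2126 falls on the same weekday: Sunday.

Sunday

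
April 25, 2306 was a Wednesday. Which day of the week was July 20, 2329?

Saturday

From April 25, 2306 to April 25, 2329: 23 years, of which 6 contain a Feb 29 — 17×365 + 6×366 = 8401 days.
April 2329: 30 − 25 = 5 days remain.
Then May (31), June (30): 31 + 30 = 61 days.
July 1–20, 2329: 20 days.
Residual: 86 days.
Total: 8487 days.
8487 mod 7 = 3, so 3 days after Wednesday is Saturday.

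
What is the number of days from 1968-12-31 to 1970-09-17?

Day-of-year of December 31, 1968: 366.
Day-of-year of September 17, 1970: 260.
1968 has 366 days, so 366 − 366 = 0 days remain in 1968.
Full years: 1969: 365. Sum = 365.
Total: 0 + 365 + 260 = 625 days.

625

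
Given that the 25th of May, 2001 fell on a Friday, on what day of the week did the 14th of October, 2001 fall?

May 2001: 31 − 25 = 6 days remain.
Then June (30), July (31), August (31), September (30): 30 + 31 + 31 + 30 = 122 days.
October 1–14, 2001: 14 days.
Total: 6 + 122 + 14 = 142 days.
142 mod 7 = 2, so 2 days after Friday is Sunday.

Sunday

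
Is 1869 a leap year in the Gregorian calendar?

1869 is not a leap year.

No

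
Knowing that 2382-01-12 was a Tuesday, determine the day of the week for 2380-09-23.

Count forward from the earlier date (September 23, 2380) to the later (January 12, 2382):
September 2380: 30 − 23 = 7 days remain.
Then 15 full months totalling 457 days.
January 1–12, 2382: 12 days.
Total: 7 + 457 + 12 = 476 days.
476 is a multiple of 7, so 2380-09-23 falls on the same weekday: Tuesday.

Tuesday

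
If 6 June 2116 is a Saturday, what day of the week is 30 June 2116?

Tuesday

Within June 2116: 30 − 6 = 24 days.
24 mod 7 = 3, so 3 days after Saturday is Tuesday.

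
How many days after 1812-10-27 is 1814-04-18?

538

October 1812: 31 − 27 = 4 days remain.
Then 17 full months totalling 516 days.
April 1–18, 1814: 18 days.
Total: 4 + 516 + 18 = 538 days.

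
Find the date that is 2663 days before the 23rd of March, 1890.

the 7th of December, 1882

Count 2663 days before March 23, 1890:
Day-of-year of December 7, 1882: 341.
Day-of-year of March 23, 1890: 82.
1882 has 365 days, so 365 − 341 = 24 days remain in 1882.
Full years 1883–1889: 5 common + 2 leap = 5×365 + 2×366 = 2557 days.
Total: 24 + 2557 + 82 = 2663 days.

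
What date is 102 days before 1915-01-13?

1914-10-03

Count 102 days before January 13, 1915:
October 1914: 31 − 3 = 28 days remain.
Then November (30), December (31): 30 + 31 = 61 days.
January 1–13, 1915: 13 days.
Total: 28 + 61 + 13 = 102 days.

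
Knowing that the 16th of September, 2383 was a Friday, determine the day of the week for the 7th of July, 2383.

Count forward from the earlier date (July 7, 2383) to the later (September 16, 2383):
July 2383: 31 − 7 = 24 days remain.
Then August (31): 31 days.
September 1–16, 2383: 16 days.
Total: 24 + 31 + 16 = 71 days.
71 mod 7 = 1, so 1 day before Friday is Thursday.

Thursday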